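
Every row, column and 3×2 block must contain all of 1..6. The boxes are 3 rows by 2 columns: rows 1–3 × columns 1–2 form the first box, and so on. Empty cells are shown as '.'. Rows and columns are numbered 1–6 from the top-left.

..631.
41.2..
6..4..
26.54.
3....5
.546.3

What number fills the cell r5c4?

r1c1 = 5: row 1 has {1,3,6}; col 1 has {2,3,4,6}; box has {1,4,6} → only 5 remains.
r1c2 = 2: row 1 has {1,3,5,6}; col 2 has {1,5,6}; box has {1,4,5,6} → only 2 remains.
r1c6 = 4: row 1 has {1,2,3,5,6}; col 6 has {3,5}; box has {1} → only 4 remains.
r2c3 = 5: row 2 has {1,2,4}; col 3 has {4,6}; box has {2,3,4,6} → only 5 remains.
r2c6 = 6: row 2 has {1,2,4,5}; col 6 has {3,4,5}; box has {1,4} → only 6 remains.
r3c2 = 3: row 3 has {4,6}; col 2 has {1,2,5,6}; box has {1,2,4,5,6} → only 3 remains.
r3c3 = 1: row 3 has {3,4,6}; col 3 has {4,5,6}; box has {2,3,4,5,6} → only 1 remains.
r3c6 = 2: row 3 has {1,3,4,6}; col 6 has {3,4,5,6}; box has {1,4,6} → only 2 remains.
r4c3 = 3: row 4 has {2,4,5,6}; col 3 has {1,4,5,6}; box has {4,5,6} → only 3 remains.
r4c6 = 1: row 4 has {2,3,4,5,6}; col 6 has {2,3,4,5,6}; box has {3,4,5} → only 1 remains.
r5c2 = 4: row 5 has {3,5}; col 2 has {1,2,3,5,6}; box has {2,3,5,6} → only 4 remains.
r5c3 = 2: row 5 has {3,4,5}; col 3 has {1,3,4,5,6}; box has {3,4,5,6} → only 2 remains.
r5c4 = 1: row 5 has {2,3,4,5}; col 4 has {2,3,4,5,6}; box has {2,3,4,5,6} → only 1 remains.

1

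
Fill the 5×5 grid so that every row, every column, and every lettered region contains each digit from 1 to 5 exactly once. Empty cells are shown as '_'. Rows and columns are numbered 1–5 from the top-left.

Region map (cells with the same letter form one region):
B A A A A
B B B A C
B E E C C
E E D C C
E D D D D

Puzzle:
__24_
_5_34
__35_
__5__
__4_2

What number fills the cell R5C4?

1

R1C2 = 1 (sole candidate).
R1C5 = 5 (sole candidate).
R2C3 = 1 (sole candidate).
R3C5 = 1 (sole candidate).
R4C4 = 2 (sole candidate).
R4C5 = 3 (sole candidate).
R5C2 = 3 (sole candidate).
R5C4 = 1: row 5 has {2,3,4}; col 4 has {2,3,4,5}; region has {2,3,4,5} → only 1 remains.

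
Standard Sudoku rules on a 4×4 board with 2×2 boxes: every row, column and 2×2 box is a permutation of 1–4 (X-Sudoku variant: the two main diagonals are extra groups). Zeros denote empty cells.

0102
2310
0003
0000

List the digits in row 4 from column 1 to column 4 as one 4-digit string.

3241

row 1, column 1 = 4: row 1 has {1,2}; col 1 has {2}; box has {1,2,3}; main diagonal has {3} → only 4 remains.
row 1, column 3 = 3: row 1 has {1,2,4}; col 3 has {1}; box has {1,2} → only 3 remains.
row 2, column 4 = 4: row 2 has {1,2,3}; col 4 has {2,3}; box has {1,2,3} → only 4 remains.
row 3, column 1 = 1: row 3 has {3}; col 1 has {2,4}; box has {} → only 1 remains.
row 3, column 2 = 4: row 3 has {1,3}; col 2 has {1,3}; box has {1}; anti-diagonal has {1,2} → only 4 remains.
row 3, column 3 = 2: row 3 has {1,3,4}; col 3 has {1,3}; box has {3}; main diagonal has {3,4} → only 2 remains.
row 4, column 1 = 3: row 4 has {}; col 1 has {1,2,4}; box has {1,4}; anti-diagonal has {1,2,4} → only 3 remains.
row 4, column 2 = 2: row 4 has {3}; col 2 has {1,3,4}; box has {1,3,4} → only 2 remains.
row 4, column 3 = 4: row 4 has {2,3}; col 3 has {1,2,3}; box has {2,3} → only 4 remains.
row 4, column 4 = 1: row 4 has {2,3,4}; col 4 has {2,3,4}; box has {2,3,4}; main diagonal has {2,3,4} → only 1 remains.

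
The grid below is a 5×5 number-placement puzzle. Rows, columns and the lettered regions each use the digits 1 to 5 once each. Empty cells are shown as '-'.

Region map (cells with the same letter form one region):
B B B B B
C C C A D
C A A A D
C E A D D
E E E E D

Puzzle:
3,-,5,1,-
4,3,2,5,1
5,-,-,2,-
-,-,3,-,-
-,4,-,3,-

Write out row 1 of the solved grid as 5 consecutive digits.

32514

R1C2 = 2: row 1 has {1,3,5}; col 2 has {3,4}; region has {1,3,5} → only 2 remains.
R1C5 = 4: row 1 has {1,2,3,5}; col 5 has {1}; region has {1,2,3,5} → only 4 remains.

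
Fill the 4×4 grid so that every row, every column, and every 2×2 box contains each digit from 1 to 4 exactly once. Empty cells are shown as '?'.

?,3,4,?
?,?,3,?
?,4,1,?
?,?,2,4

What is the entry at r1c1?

r3c4 = 3 (sole candidate).
r4c2 = 1 (sole candidate).
r2c2 = 2 (sole candidate).
r2c4 = 1 (sole candidate).
r3c1 = 2 (sole candidate).
r4c1 = 3 (sole candidate).
r1c1 = 1: row 1 has {3,4}; col 1 has {2,3}; box has {2,3} → only 1 remains.

1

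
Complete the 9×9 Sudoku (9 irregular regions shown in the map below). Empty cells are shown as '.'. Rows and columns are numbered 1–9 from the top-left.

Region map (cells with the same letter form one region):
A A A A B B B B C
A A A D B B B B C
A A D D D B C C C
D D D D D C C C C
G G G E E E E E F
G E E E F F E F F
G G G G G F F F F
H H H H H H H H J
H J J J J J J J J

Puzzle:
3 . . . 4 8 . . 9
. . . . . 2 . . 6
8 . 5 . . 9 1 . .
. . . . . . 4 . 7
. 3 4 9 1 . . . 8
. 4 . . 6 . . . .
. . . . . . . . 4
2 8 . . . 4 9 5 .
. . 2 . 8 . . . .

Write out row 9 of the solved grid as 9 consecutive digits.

192783645

row 2, column 4 = 8 (hidden single in row 2).
row 2, column 1 = 4 (hidden single in row 2).
row 3, column 4 = 4 (hidden single in row 3).
row 3, column 2 = 6 (hidden single in row 3).
row 3, column 5 = 7 (hidden single in row 3).
row 8, column 5 = 3 (sole candidate).
row 8, column 9 = 1 (sole candidate).
row 2, column 5 = 5 (sole candidate).
row 4, column 6 = 5 (hidden single in row 4).
row 4, column 8 = 8 (hidden single in row 4).
row 7, column 3 = 8 (hidden single in row 7).
row 6, column 7 = 8 (hidden single in row 6).
row 9, column 1 = 1: in row 9, 1 can only go here (every other open cell in that row sees a 1).
row 9, column 8 = 4: in row 9, 4 can only go here (every other open cell in that row sees a 4).
row 9, column 2 = 9: in row 9, 9 can only go here (every other open cell in that row sees a 9).
row 2, column 3 = 9 (hidden single in row 2).
Singles propagation stalls; row 9, column 9 is still open with candidates {3,5}.
  Try row 9, column 9 = 3: this forces row 3, column 9=2, row 6, column 9=5, row 3, column 8=3, row 2, column 7=3, row 7, column 6=3, row 6, column 6=1, row 5, column 7=5, row 5, column 8=2; then row 6 has no cell left for 2 — contradiction.
So row 9, column 9 = 5.
row 7, column 7 = 5 (hidden single in region F).
row 5, column 1 = 5 (hidden single in row 5).
row 6, column 4 = 5 (hidden single in row 6).
row 1, column 2 = 5 (hidden single in row 1).
row 1, column 4 = 2 (hidden single in row 1).
row 5, column 7 = 2 (hidden single in column 7).
row 6, column 3 = 3 (hidden single in region E).
row 6, column 9 = 2 (sole candidate).
row 3, column 9 = 3 (sole candidate).
row 3, column 8 = 2 (sole candidate).
row 4, column 4 = 3 (hidden single in row 4).
row 7, column 4 = 1 (hidden single in column 4).
row 7, column 1 = 6 (hidden single in row 7).
row 4, column 1 = 9 (sole candidate).
row 4, column 5 = 2 (sole candidate).
row 6, column 1 = 7 (sole candidate).
row 6, column 6 = 1 (sole candidate).
row 6, column 8 = 9 (sole candidate).
row 7, column 2 = 2 (sole candidate).
row 7, column 5 = 9 (sole candidate).
row 4, column 2 = 1 (sole candidate).
row 4, column 3 = 6 (sole candidate).
row 8, column 3 = 7 (sole candidate).
row 8, column 4 = 6 (sole candidate).
row 9, column 4 = 7: row 9 has {1,2,4,5,8,9}; col 4 has {1,2,3,4,5,6,8,9}; region has {1,2,4,5,8,9} → only 7 remains.
row 1, column 3 = 1 (sole candidate).
row 2, column 2 = 7 (sole candidate).
row 2, column 7 = 3 (sole candidate).
row 2, column 8 = 1 (sole candidate).
row 9, column 7 = 6: row 9 has {1,2,4,5,7,8,9}; col 7 has {1,2,3,4,5,8,9}; region has {1,2,4,5,7,8,9} → only 6 remains.
row 1, column 7 = 7 (sole candidate).
row 1, column 8 = 6 (sole candidate).
row 5, column 8 = 7 (sole candidate).
row 7, column 8 = 3 (sole candidate).
row 9, column 6 = 3: row 9 has {1,2,4,5,6,7,8,9}; col 6 has {1,2,4,5,8,9}; region has {1,2,4,5,6,7,8,9} → only 3 remains.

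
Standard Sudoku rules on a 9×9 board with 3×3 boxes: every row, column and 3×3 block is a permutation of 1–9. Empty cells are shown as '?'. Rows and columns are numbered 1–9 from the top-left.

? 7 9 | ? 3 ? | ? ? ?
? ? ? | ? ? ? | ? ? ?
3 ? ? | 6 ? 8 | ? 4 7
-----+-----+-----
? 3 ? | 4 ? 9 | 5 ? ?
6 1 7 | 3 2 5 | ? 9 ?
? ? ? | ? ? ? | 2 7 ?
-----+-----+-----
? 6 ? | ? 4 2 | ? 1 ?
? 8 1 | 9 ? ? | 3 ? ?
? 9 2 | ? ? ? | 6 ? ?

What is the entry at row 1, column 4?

2

row 3, column 3 = 5 (sole candidate).
row 4, column 3 = 8 (sole candidate).
row 4, column 8 = 6 (sole candidate).
row 4, column 9 = 1 (sole candidate).
row 6, column 3 = 4 (sole candidate).
row 7, column 3 = 3 (sole candidate).
row 2, column 3 = 6 (sole candidate).
row 3, column 2 = 2 (sole candidate).
row 4, column 1 = 2 (sole candidate).
row 4, column 5 = 7 (sole candidate).
row 6, column 2 = 5 (sole candidate).
row 2, column 2 = 4 (sole candidate).
row 6, column 1 = 9 (sole candidate).
row 1, column 6 = 4 (hidden single in row 1).
row 1, column 9 = 6 (hidden single in row 1).
row 6, column 9 = 3 (hidden single in row 6).
row 2, column 8 = 3 (hidden single in row 2).
row 9, column 6 = 3 (hidden single in row 9).
row 5, column 7 = 4 (hidden single in column 7).
row 7, column 7 = 7 (hidden single in column 7).
row 5, column 9 = 8 (sole candidate).
row 7, column 1 = 5 (sole candidate).
row 7, column 4 = 8 (sole candidate).
row 7, column 9 = 9 (sole candidate).
row 6, column 4 = 1 (sole candidate).
row 6, column 6 = 6 (sole candidate).
row 8, column 6 = 7 (sole candidate).
row 9, column 4 = 5 (sole candidate).
row 9, column 5 = 1 (sole candidate).
row 9, column 8 = 8 (sole candidate).
row 9, column 9 = 4 (sole candidate).
row 1, column 4 = 2: row 1 has {3,4,6,7,9}; col 4 has {1,3,4,5,6,8,9}; box has {3,4,6,8} → only 2 remains.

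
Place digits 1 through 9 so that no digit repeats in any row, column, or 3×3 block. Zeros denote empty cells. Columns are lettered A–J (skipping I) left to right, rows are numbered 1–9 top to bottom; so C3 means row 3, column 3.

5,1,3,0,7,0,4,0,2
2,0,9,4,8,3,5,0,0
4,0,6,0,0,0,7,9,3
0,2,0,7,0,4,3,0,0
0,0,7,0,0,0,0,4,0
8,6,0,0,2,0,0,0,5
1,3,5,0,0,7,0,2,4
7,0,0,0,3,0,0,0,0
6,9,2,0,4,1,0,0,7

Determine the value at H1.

8

B2 = 7: row 2 has {2,3,4,5,8,9}; col 2 has {1,2,3,6,9}; box has {1,2,3,4,5,6,9} → only 7 remains.
B3 = 8: row 3 has {3,4,6,7,9}; col 2 has {1,2,3,6,7,9}; box has {1,2,3,4,5,6,7,9} → only 8 remains.
A4 = 9: row 4 has {2,3,4,7}; col 1 has {1,2,4,5,6,7,8}; box has {2,6,7,8} → only 9 remains.
C4 = 1: row 4 has {2,3,4,7,9}; col 3 has {2,3,5,6,7,9}; box has {2,6,7,8,9} → only 1 remains.
A5 = 3: row 5 has {4,7}; col 1 has {1,2,4,5,6,7,8,9}; box has {1,2,6,7,8,9} → only 3 remains.
B5 = 5: row 5 has {3,4,7}; col 2 has {1,2,3,6,7,8,9}; box has {1,2,3,6,7,8,9} → only 5 remains.
C6 = 4: row 6 has {2,5,6,8}; col 3 has {1,2,3,5,6,7,9}; box has {1,2,3,5,6,7,8,9} → only 4 remains.
F6 = 9: row 6 has {2,4,5,6,8}; col 6 has {1,3,4,7}; box has {2,4,7} → only 9 remains.
G6 = 1: row 6 has {2,4,5,6,8,9}; col 7 has {3,4,5,7}; box has {3,4,5} → only 1 remains.
H6 = 7: row 6 has {1,2,4,5,6,8,9}; col 8 has {2,4,9}; box has {1,3,4,5} → only 7 remains.
B8 = 4: row 8 has {3,7}; col 2 has {1,2,3,5,6,7,8,9}; box has {1,2,3,5,6,7,9} → only 4 remains.
C8 = 8: row 8 has {3,4,7}; col 3 has {1,2,3,4,5,6,7,9}; box has {1,2,3,4,5,6,7,9} → only 8 remains.
G9 = 8: row 9 has {1,2,4,6,7,9}; col 7 has {1,3,4,5,7}; box has {2,4,7} → only 8 remains.
F1 = 6: row 1 has {1,2,3,4,5,7}; col 6 has {1,3,4,7,9}; box has {3,4,7,8} → only 6 remains.
H1 = 8: row 1 has {1,2,3,4,5,6,7}; col 8 has {2,4,7,9}; box has {2,3,4,5,7,9} → only 8 remains.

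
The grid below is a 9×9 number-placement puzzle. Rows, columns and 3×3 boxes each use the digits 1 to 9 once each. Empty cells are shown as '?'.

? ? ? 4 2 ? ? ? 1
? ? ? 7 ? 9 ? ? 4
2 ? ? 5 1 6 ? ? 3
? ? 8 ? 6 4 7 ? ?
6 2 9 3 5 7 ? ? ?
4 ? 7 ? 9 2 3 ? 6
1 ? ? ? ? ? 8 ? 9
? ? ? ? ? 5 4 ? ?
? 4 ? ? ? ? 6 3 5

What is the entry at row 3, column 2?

8

row 3, column 3 = 4: row 3 has {1,2,3,5,6}; col 3 has {7,8,9}; box has {2} → only 4 remains.
row 3, column 7 = 9: row 3 has {1,2,3,4,5,6}; col 7 has {3,4,6,7,8}; box has {1,3,4} → only 9 remains.
row 4, column 4 = 1: row 4 has {4,6,7,8}; col 4 has {3,4,5,7}; box has {2,3,4,5,6,7,9} → only 1 remains.
row 4, column 9 = 2: row 4 has {1,4,6,7,8}; col 9 has {1,3,4,5,6,9}; box has {3,6,7} → only 2 remains.
row 5, column 7 = 1: row 5 has {2,3,5,6,7,9}; col 7 has {3,4,6,7,8,9}; box has {2,3,6,7} → only 1 remains.
row 5, column 9 = 8: row 5 has {1,2,3,5,6,7,9}; col 9 has {1,2,3,4,5,6,9}; box has {1,2,3,6,7} → only 8 remains.
row 6, column 4 = 8: row 6 has {2,3,4,6,7,9}; col 4 has {1,3,4,5,7}; box has {1,2,3,4,5,6,7,9} → only 8 remains.
row 6, column 8 = 5: row 6 has {2,3,4,6,7,8,9}; col 8 has {3}; box has {1,2,3,6,7,8} → only 5 remains.
row 7, column 6 = 3: row 7 has {1,8,9}; col 6 has {2,4,5,6,7,9}; box has {5} → only 3 remains.
row 8, column 9 = 7: row 8 has {4,5}; col 9 has {1,2,3,4,5,6,8,9}; box has {3,4,5,6,8,9} → only 7 remains.
row 9, column 3 = 2: row 9 has {3,4,5,6}; col 3 has {4,7,8,9}; box has {1,4} → only 2 remains.
row 9, column 4 = 9: row 9 has {2,3,4,5,6}; col 4 has {1,3,4,5,7,8}; box has {3,5} → only 9 remains.
row 1, column 6 = 8: row 1 has {1,2,4}; col 6 has {2,3,4,5,6,7,9}; box has {1,2,4,5,6,7,9} → only 8 remains.
row 1, column 7 = 5: row 1 has {1,2,4,8}; col 7 has {1,3,4,6,7,8,9}; box has {1,3,4,9} → only 5 remains.
row 2, column 5 = 3: row 2 has {4,7,9}; col 5 has {1,2,5,6,9}; box has {1,2,4,5,6,7,8,9} → only 3 remains.
row 2, column 7 = 2: row 2 has {3,4,7,9}; col 7 has {1,3,4,5,6,7,8,9}; box has {1,3,4,5,9} → only 2 remains.
row 4, column 8 = 9: row 4 has {1,2,4,6,7,8}; col 8 has {3,5}; box has {1,2,3,5,6,7,8} → only 9 remains.
row 5, column 8 = 4: row 5 has {1,2,3,5,6,7,8,9}; col 8 has {3,5,9}; box has {1,2,3,5,6,7,8,9} → only 4 remains.
row 6, column 2 = 1: row 6 has {2,3,4,5,6,7,8,9}; col 2 has {2,4}; box has {2,4,6,7,8,9} → only 1 remains.
row 7, column 8 = 2: row 7 has {1,3,8,9}; col 8 has {3,4,5,9}; box has {3,4,5,6,7,8,9} → only 2 remains.
row 8, column 5 = 8: row 8 has {4,5,7}; col 5 has {1,2,3,5,6,9}; box has {3,5,9} → only 8 remains.
row 8, column 8 = 1: row 8 has {4,5,7,8}; col 8 has {2,3,4,5,9}; box has {2,3,4,5,6,7,8,9} → only 1 remains.
row 9, column 5 = 7: row 9 has {2,3,4,5,6,9}; col 5 has {1,2,3,5,6,8,9}; box has {3,5,8,9} → only 7 remains.
row 9, column 6 = 1: row 9 has {2,3,4,5,6,7,9}; col 6 has {2,3,4,5,6,7,8,9}; box has {3,5,7,8,9} → only 1 remains.
row 7, column 4 = 6: row 7 has {1,2,3,8,9}; col 4 has {1,3,4,5,7,8,9}; box has {1,3,5,7,8,9} → only 6 remains.
row 7, column 5 = 4: row 7 has {1,2,3,6,8,9}; col 5 has {1,2,3,5,6,7,8,9}; box has {1,3,5,6,7,8,9} → only 4 remains.
row 8, column 4 = 2: row 8 has {1,4,5,7,8}; col 4 has {1,3,4,5,6,7,8,9}; box has {1,3,4,5,6,7,8,9} → only 2 remains.
row 9, column 1 = 8: row 9 has {1,2,3,4,5,6,7,9}; col 1 has {1,2,4,6}; box has {1,2,4} → only 8 remains.
row 2, column 1 = 5: row 2 has {2,3,4,7,9}; col 1 has {1,2,4,6,8}; box has {2,4} → only 5 remains.
row 4, column 1 = 3: row 4 has {1,2,4,6,7,8,9}; col 1 has {1,2,4,5,6,8}; box has {1,2,4,6,7,8,9} → only 3 remains.
row 4, column 2 = 5: row 4 has {1,2,3,4,6,7,8,9}; col 2 has {1,2,4}; box has {1,2,3,4,6,7,8,9} → only 5 remains.
row 7, column 2 = 7: row 7 has {1,2,3,4,6,8,9}; col 2 has {1,2,4,5}; box has {1,2,4,8} → only 7 remains.
row 7, column 3 = 5: row 7 has {1,2,3,4,6,7,8,9}; col 3 has {2,4,7,8,9}; box has {1,2,4,7,8} → only 5 remains.
row 8, column 1 = 9: row 8 has {1,2,4,5,7,8}; col 1 has {1,2,3,4,5,6,8}; box has {1,2,4,5,7,8} → only 9 remains.
row 1, column 1 = 7: row 1 has {1,2,4,5,8}; col 1 has {1,2,3,4,5,6,8,9}; box has {2,4,5} → only 7 remains.
row 1, column 8 = 6: row 1 has {1,2,4,5,7,8}; col 8 has {1,2,3,4,5,9}; box has {1,2,3,4,5,9} → only 6 remains.
row 2, column 8 = 8: row 2 has {2,3,4,5,7,9}; col 8 has {1,2,3,4,5,6,9}; box has {1,2,3,4,5,6,9} → only 8 remains.
row 3, column 2 = 8: row 3 has {1,2,3,4,5,6,9}; col 2 has {1,2,4,5,7}; box has {2,4,5,7} → only 8 remains.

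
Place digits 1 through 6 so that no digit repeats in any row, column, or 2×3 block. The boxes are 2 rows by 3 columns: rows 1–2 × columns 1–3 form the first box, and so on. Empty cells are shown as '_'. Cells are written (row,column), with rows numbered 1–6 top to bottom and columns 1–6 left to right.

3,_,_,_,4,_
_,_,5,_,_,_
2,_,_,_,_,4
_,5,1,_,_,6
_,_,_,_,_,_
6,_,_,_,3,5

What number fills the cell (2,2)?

(4,1) = 4: row 4 has {1,5,6}; col 1 has {2,3,6}; box has {1,2,5} → only 4 remains.
(4,5) = 2: row 4 has {1,4,5,6}; col 5 has {3,4}; box has {4,6} → only 2 remains.
(2,1) = 1: row 2 has {5}; col 1 has {2,3,4,6}; box has {3,5} → only 1 remains.
(2,5) = 6: row 2 has {1,5}; col 5 has {2,3,4}; box has {4} → only 6 remains.
(4,4) = 3: row 4 has {1,2,4,5,6}; col 4 has {}; box has {2,4,6} → only 3 remains.
(5,1) = 5: row 5 has {}; col 1 has {1,2,3,4,6}; box has {6} → only 5 remains.
(5,5) = 1: row 5 has {5}; col 5 has {2,3,4,6}; box has {3,5} → only 1 remains.
(5,6) = 2: row 5 has {1,5}; col 6 has {4,5,6}; box has {1,3,5} → only 2 remains.
(6,4) = 4: row 6 has {3,5,6}; col 4 has {3}; box has {1,2,3,5} → only 4 remains.
(1,6) = 1: row 1 has {3,4}; col 6 has {2,4,5,6}; box has {4,6} → only 1 remains.
(2,4) = 2: row 2 has {1,5,6}; col 4 has {3,4}; box has {1,4,6} → only 2 remains.
(2,6) = 3: row 2 has {1,2,5,6}; col 6 has {1,2,4,5,6}; box has {1,2,4,6} → only 3 remains.
(3,5) = 5: row 3 has {2,4}; col 5 has {1,2,3,4,6}; box has {2,3,4,6} → only 5 remains.
(5,4) = 6: row 5 has {1,2,5}; col 4 has {2,3,4}; box has {1,2,3,4,5} → only 6 remains.
(6,3) = 2: row 6 has {3,4,5,6}; col 3 has {1,5}; box has {5,6} → only 2 remains.
(1,3) = 6: row 1 has {1,3,4}; col 3 has {1,2,5}; box has {1,3,5} → only 6 remains.
(1,4) = 5: row 1 has {1,3,4,6}; col 4 has {2,3,4,6}; box has {1,2,3,4,6} → only 5 remains.
(2,2) = 4: row 2 has {1,2,3,5,6}; col 2 has {5}; box has {1,3,5,6} → only 4 remains.

4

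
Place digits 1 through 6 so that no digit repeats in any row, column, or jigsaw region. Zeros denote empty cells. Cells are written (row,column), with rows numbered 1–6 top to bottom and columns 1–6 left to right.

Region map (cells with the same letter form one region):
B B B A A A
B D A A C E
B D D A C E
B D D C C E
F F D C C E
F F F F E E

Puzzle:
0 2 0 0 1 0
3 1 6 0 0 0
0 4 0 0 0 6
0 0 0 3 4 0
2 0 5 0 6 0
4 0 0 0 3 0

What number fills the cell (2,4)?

(1,3) = 4 (sole candidate).
(1,4) = 5 (sole candidate).
(1,6) = 3 (sole candidate).
(3,4) = 2 (sole candidate).
(3,5) = 5 (sole candidate).
(4,2) = 6 (sole candidate).
(4,3) = 2 (sole candidate).
(5,2) = 3 (sole candidate).
(5,4) = 1 (sole candidate).
(5,6) = 4 (sole candidate).
(6,2) = 5 (sole candidate).
(6,3) = 1 (sole candidate).
(6,4) = 6 (sole candidate).
(6,6) = 2 (sole candidate).
(1,1) = 6 (sole candidate).
(2,4) = 4: row 2 has {1,3,6}; col 4 has {1,2,3,5,6}; region has {1,2,3,5,6} → only 4 remains.

4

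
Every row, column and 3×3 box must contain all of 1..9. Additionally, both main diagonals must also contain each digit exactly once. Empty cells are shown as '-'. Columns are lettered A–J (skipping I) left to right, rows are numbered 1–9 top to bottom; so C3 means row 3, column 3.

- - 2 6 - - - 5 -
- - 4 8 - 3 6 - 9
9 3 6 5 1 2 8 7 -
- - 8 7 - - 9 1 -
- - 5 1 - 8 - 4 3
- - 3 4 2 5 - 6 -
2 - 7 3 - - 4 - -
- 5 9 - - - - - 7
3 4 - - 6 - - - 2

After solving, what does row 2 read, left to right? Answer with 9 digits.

514873629

J1 = 1: row 1 has {2,5,6}; col 9 has {2,3,7,9}; box has {5,6,7,8,9}; anti-diagonal has {3,4,5,7,8} → only 1 remains.
B2 = 1: row 2 has {3,4,6,8,9}; col 2 has {3,4,5}; box has {2,3,4,6,9}; main diagonal has {2,4,5,6,7} → only 1 remains.
E2 = 7: row 2 has {1,3,4,6,8,9}; col 5 has {1,2,6}; box has {1,2,3,5,6,8} → only 7 remains.
H2 = 2: row 2 has {1,3,4,6,7,8,9}; col 8 has {1,4,5,6,7}; box has {1,5,6,7,8,9}; anti-diagonal has {1,3,4,5,7,8} → only 2 remains.
J3 = 4: row 3 has {1,2,3,5,6,7,8,9}; col 9 has {1,2,3,7,9}; box has {1,2,5,6,7,8,9} → only 4 remains.
E4 = 3: row 4 has {1,7,8,9}; col 5 has {1,2,6,7}; box has {1,2,4,5,7,8} → only 3 remains.
F4 = 6: row 4 has {1,3,7,8,9}; col 6 has {2,3,5,8}; box has {1,2,3,4,5,7,8}; anti-diagonal has {1,2,3,4,5,7,8} → only 6 remains.
J4 = 5: row 4 has {1,3,6,7,8,9}; col 9 has {1,2,3,4,7,9}; box has {1,3,4,6,9} → only 5 remains.
E5 = 9: row 5 has {1,3,4,5,8}; col 5 has {1,2,3,6,7}; box has {1,2,3,4,5,6,7,8}; main diagonal has {1,2,4,5,6,7}; anti-diagonal has {1,2,3,4,5,6,7,8} → only 9 remains.
G6 = 7: row 6 has {2,3,4,5,6}; col 7 has {4,6,8,9}; box has {1,3,4,5,6,9} → only 7 remains.
J6 = 8: row 6 has {2,3,4,5,6,7}; col 9 has {1,2,3,4,5,7,9}; box has {1,3,4,5,6,7,9} → only 8 remains.
J7 = 6: row 7 has {2,3,4,7}; col 9 has {1,2,3,4,5,7,8,9}; box has {2,4,7} → only 6 remains.
D8 = 2: row 8 has {5,7,9}; col 4 has {1,3,4,5,6,7,8}; box has {3,6} → only 2 remains.
C9 = 1: row 9 has {2,3,4,6}; col 3 has {2,3,4,5,6,7,8,9}; box has {2,3,4,5,7,9} → only 1 remains.
D9 = 9: row 9 has {1,2,3,4,6}; col 4 has {1,2,3,4,5,6,7,8}; box has {2,3,6} → only 9 remains.
F9 = 7: row 9 has {1,2,3,4,6,9}; col 6 has {2,3,5,6,8}; box has {2,3,6,9} → only 7 remains.
G9 = 5: row 9 has {1,2,3,4,6,7,9}; col 7 has {4,6,7,8,9}; box has {2,4,6,7} → only 5 remains.
H9 = 8: row 9 has {1,2,3,4,5,6,7,9}; col 8 has {1,2,4,5,6,7}; box has {2,4,5,6,7} → only 8 remains.
A1 = 8: row 1 has {1,2,5,6}; col 1 has {2,3,9}; box has {1,2,3,4,6,9}; main diagonal has {1,2,4,5,6,7,9} → only 8 remains.
B1 = 7: row 1 has {1,2,5,6,8}; col 2 has {1,3,4,5}; box has {1,2,3,4,6,8,9} → only 7 remains.
E1 = 4: row 1 has {1,2,5,6,7,8}; col 5 has {1,2,3,6,7,9}; box has {1,2,3,5,6,7,8} → only 4 remains.
F1 = 9: row 1 has {1,2,4,5,6,7,8}; col 6 has {2,3,5,6,7,8}; box has {1,2,3,4,5,6,7,8} → only 9 remains.
G1 = 3: row 1 has {1,2,4,5,6,7,8,9}; col 7 has {4,5,6,7,8,9}; box has {1,2,4,5,6,7,8,9} → only 3 remains.
A2 = 5: row 2 has {1,2,3,4,6,7,8,9}; col 1 has {2,3,8,9}; box has {1,2,3,4,6,7,8,9} → only 5 remains.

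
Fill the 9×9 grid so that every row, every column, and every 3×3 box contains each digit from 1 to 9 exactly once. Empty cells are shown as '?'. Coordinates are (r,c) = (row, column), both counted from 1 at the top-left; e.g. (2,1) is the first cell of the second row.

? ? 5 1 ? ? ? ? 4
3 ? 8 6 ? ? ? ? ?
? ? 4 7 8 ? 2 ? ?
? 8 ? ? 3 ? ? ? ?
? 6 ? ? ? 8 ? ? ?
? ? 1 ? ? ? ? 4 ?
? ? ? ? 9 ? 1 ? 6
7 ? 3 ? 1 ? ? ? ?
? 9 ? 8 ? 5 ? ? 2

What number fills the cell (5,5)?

(1,5) = 2: row 1 has {1,4,5}; col 5 has {1,3,8,9}; box has {1,6,7,8} → only 2 remains.
(3,2) = 1: row 3 has {2,4,7,8}; col 2 has {6,8,9}; box has {3,4,5,8} → only 1 remains.
(7,3) = 2: row 7 has {1,6,9}; col 3 has {1,3,4,5,8}; box has {3,7,9} → only 2 remains.
(9,3) = 6: row 9 has {2,5,8,9}; col 3 has {1,2,3,4,5,8}; box has {2,3,7,9} → only 6 remains.
(1,2) = 7: row 1 has {1,2,4,5}; col 2 has {1,6,8,9}; box has {1,3,4,5,8} → only 7 remains.
(2,2) = 2: row 2 has {3,6,8}; col 2 has {1,6,7,8,9}; box has {1,3,4,5,7,8} → only 2 remains.
(8,6) = 6: in row 8, 6 can only go here (every other open cell in that row sees a 6).
(8,4) = 2: in row 8, 2 can only go here (every other open cell in that row sees a 2).
(9,1) = 1: in row 9, 1 can only go here (every other open cell in that row sees a 1).
(7,1) = 8: in column 1, 8 can only go here (every other open cell in that column sees an 8).
(6,2) = 3: in column 2, 3 can only go here (every other open cell in that column sees a 3).
(7,4) = 3: in column 4, 3 can only go here (every other open cell in that column sees a 3).
(6,5) = 6: in column 5, 6 can only go here (every other open cell in that column sees a 6).
(4,6) = 1: in column 6, 1 can only go here (every other open cell in that column sees a 1).
(6,6) = 2: in column 6, 2 can only go here (every other open cell in that column sees a 2).
(7,6) = 7: in column 6, 7 can only go here (every other open cell in that column sees a 7).
(7,8) = 5: row 7 has {1,2,3,6,7,8,9}; col 8 has {4}; box has {1,2,6} → only 5 remains.
(9,5) = 4: row 9 has {1,2,5,6,8,9}; col 5 has {1,2,3,6,8,9}; box has {1,2,3,5,6,7,8,9} → only 4 remains.
(2,5) = 5: row 2 has {2,3,6,8}; col 5 has {1,2,3,4,6,8,9}; box has {1,2,6,7,8} → only 5 remains.
(5,5) = 7: row 5 has {6,8}; col 5 has {1,2,3,4,5,6,8,9}; box has {1,2,3,6,8} → only 7 remains.

7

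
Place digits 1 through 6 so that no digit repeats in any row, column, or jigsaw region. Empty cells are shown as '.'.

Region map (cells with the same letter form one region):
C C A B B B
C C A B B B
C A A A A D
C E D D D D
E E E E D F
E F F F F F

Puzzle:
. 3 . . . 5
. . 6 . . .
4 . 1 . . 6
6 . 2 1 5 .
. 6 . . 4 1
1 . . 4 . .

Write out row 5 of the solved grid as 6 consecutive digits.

r1c1 = 2: row 1 has {3,5}; col 1 has {1,4,6}; region has {3,4,6} → only 2 remains.
r1c3 = 4: row 1 has {2,3,5}; col 3 has {1,2,6}; region has {1,6} → only 4 remains.
r1c4 = 6: row 1 has {2,3,4,5}; col 4 has {1,4}; region has {5} → only 6 remains.
r1c5 = 1: row 1 has {2,3,4,5,6}; col 5 has {4,5}; region has {5,6} → only 1 remains.
r2c1 = 5: row 2 has {6}; col 1 has {1,2,4,6}; region has {2,3,4,6} → only 5 remains.
r2c2 = 1: row 2 has {5,6}; col 2 has {3,6}; region has {2,3,4,5,6} → only 1 remains.
r4c2 = 4: row 4 has {1,2,5,6}; col 2 has {1,3,6}; region has {1,6} → only 4 remains.
r4c6 = 3: row 4 has {1,2,4,5,6}; col 6 has {1,5,6}; region has {1,2,4,5,6} → only 3 remains.
r5c1 = 3: row 5 has {1,4,6}; col 1 has {1,2,4,5,6}; region has {1,4,6} → only 3 remains.
r5c3 = 5: row 5 has {1,3,4,6}; col 3 has {1,2,4,6}; region has {1,3,4,6} → only 5 remains.
r5c4 = 2: row 5 has {1,3,4,5,6}; col 4 has {1,4,6}; region has {1,3,4,5,6} → only 2 remains.

365241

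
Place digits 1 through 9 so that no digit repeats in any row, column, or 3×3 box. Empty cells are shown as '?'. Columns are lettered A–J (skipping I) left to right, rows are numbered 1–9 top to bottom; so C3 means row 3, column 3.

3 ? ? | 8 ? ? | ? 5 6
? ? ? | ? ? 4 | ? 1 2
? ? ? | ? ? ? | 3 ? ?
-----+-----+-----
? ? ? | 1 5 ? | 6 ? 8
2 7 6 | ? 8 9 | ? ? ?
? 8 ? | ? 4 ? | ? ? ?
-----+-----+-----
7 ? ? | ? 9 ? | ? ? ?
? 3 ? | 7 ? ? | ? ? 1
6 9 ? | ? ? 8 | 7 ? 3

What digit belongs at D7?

2

B4 = 4: row 4 has {1,5,6,8}; col 2 has {3,7,8,9}; box has {2,6,7,8} → only 4 remains.
D5 = 3: row 5 has {2,6,7,8,9}; col 4 has {1,7,8}; box has {1,4,5,8,9} → only 3 remains.
H5 = 4: row 5 has {2,3,6,7,8,9}; col 8 has {1,5}; box has {6,8} → only 4 remains.
J5 = 5: row 5 has {2,3,4,6,7,8,9}; col 9 has {1,2,3,6,8}; box has {4,6,8} → only 5 remains.
J7 = 4: row 7 has {7,9}; col 9 has {1,2,3,5,6,8}; box has {1,3,7} → only 4 remains.
H9 = 2: row 9 has {3,6,7,8,9}; col 8 has {1,4,5}; box has {1,3,4,7} → only 2 remains.
A4 = 9: row 4 has {1,4,5,6,8}; col 1 has {2,3,6,7}; box has {2,4,6,7,8} → only 9 remains.
C4 = 3: row 4 has {1,4,5,6,8,9}; col 3 has {6}; box has {2,4,6,7,8,9} → only 3 remains.
H4 = 7: row 4 has {1,3,4,5,6,8,9}; col 8 has {1,2,4,5}; box has {4,5,6,8} → only 7 remains.
G5 = 1: row 5 has {2,3,4,5,6,7,8,9}; col 7 has {3,6,7}; box has {4,5,6,7,8} → only 1 remains.
J6 = 9: row 6 has {4,8}; col 9 has {1,2,3,4,5,6,8}; box has {1,4,5,6,7,8} → only 9 remains.
E9 = 1: row 9 has {2,3,6,7,8,9}; col 5 has {4,5,8,9}; box has {7,8,9} → only 1 remains.
J3 = 7: row 3 has {3}; col 9 has {1,2,3,4,5,6,8,9}; box has {1,2,3,5,6} → only 7 remains.
F4 = 2: row 4 has {1,3,4,5,6,7,8,9}; col 6 has {4,8,9}; box has {1,3,4,5,8,9} → only 2 remains.
D6 = 6: row 6 has {4,8,9}; col 4 has {1,3,7,8}; box has {1,2,3,4,5,8,9} → only 6 remains.
F6 = 7: row 6 has {4,6,8,9}; col 6 has {2,4,8,9}; box has {1,2,3,4,5,6,8,9} → only 7 remains.
G6 = 2: row 6 has {4,6,7,8,9}; col 7 has {1,3,6,7}; box has {1,4,5,6,7,8,9} → only 2 remains.
H6 = 3: row 6 has {2,4,6,7,8,9}; col 8 has {1,2,4,5,7}; box has {1,2,4,5,6,7,8,9} → only 3 remains.
F1 = 1: row 1 has {3,5,6,8}; col 6 has {2,4,7,8,9}; box has {4,8} → only 1 remains.
B1 = 2: row 1 has {1,3,5,6,8}; col 2 has {3,4,7,8,9}; box has {3} → only 2 remains.
E1 = 7: row 1 has {1,2,3,5,6,8}; col 5 has {1,4,5,8,9}; box has {1,4,8} → only 7 remains.
E2 = 3: in row 2, 3 can only go here (every other open cell in that row sees a 3).
C2 = 7: in row 2, 7 can only go here (every other open cell in that row sees a 7).
B2 = 6: in row 2, 6 can only go here (every other open cell in that row sees a 6).
F7 = 3: in row 7, 3 can only go here (every other open cell in that row sees a 3).
H7 = 6: in row 7, 6 can only go here (every other open cell in that row sees a 6).
D9 = 4: in column 4, 4 can only go here (every other open cell in that column sees a 4).
C9 = 5: row 9 has {1,2,3,4,6,7,8,9}; col 3 has {3,6,7}; box has {3,6,7,9} → only 5 remains.
C6 = 1: row 6 has {2,3,4,6,7,8,9}; col 3 has {3,5,6,7}; box has {2,3,4,6,7,8,9} → only 1 remains.
B7 = 1: row 7 has {3,4,6,7,9}; col 2 has {2,3,4,6,7,8,9}; box has {3,5,6,7,9} → only 1 remains.
B3 = 5: row 3 has {3,7}; col 2 has {1,2,3,4,6,7,8,9}; box has {2,3,6,7} → only 5 remains.
F3 = 6: row 3 has {3,5,7}; col 6 has {1,2,3,4,7,8,9}; box has {1,3,4,7,8} → only 6 remains.
A6 = 5: row 6 has {1,2,3,4,6,7,8,9}; col 1 has {2,3,6,7,9}; box has {1,2,3,4,6,7,8,9} → only 5 remains.
F8 = 5: row 8 has {1,3,7}; col 6 has {1,2,3,4,6,7,8,9}; box has {1,3,4,7,8,9} → only 5 remains.
A2 = 8: row 2 has {1,2,3,4,6,7}; col 1 has {2,3,5,6,7,9}; box has {2,3,5,6,7} → only 8 remains.
G2 = 9: row 2 has {1,2,3,4,6,7,8}; col 7 has {1,2,3,6,7}; box has {1,2,3,5,6,7} → only 9 remains.
E3 = 2: row 3 has {3,5,6,7}; col 5 has {1,3,4,5,7,8,9}; box has {1,3,4,6,7,8} → only 2 remains.
H3 = 8: row 3 has {2,3,5,6,7}; col 8 has {1,2,3,4,5,6,7}; box has {1,2,3,5,6,7,9} → only 8 remains.
D7 = 2: row 7 has {1,3,4,6,7,9}; col 4 has {1,3,4,6,7,8}; box has {1,3,4,5,7,8,9} → only 2 remains.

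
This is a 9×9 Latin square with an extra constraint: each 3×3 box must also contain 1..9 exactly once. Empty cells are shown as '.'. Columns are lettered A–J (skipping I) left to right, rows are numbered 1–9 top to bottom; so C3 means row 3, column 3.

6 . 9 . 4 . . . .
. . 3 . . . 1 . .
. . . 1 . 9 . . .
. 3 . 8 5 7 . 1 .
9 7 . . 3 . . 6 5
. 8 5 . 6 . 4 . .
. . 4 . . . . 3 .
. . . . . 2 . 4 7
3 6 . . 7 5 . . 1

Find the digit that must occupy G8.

6

F6 = 1: row 6 has {4,5,6,8}; col 6 has {2,5,7,9}; box has {3,5,6,7,8} → only 1 remains.
F5 = 4: row 5 has {3,5,6,7,9}; col 6 has {1,2,5,7,9}; box has {1,3,5,6,7,8} → only 4 remains.
A6 = 2: row 6 has {1,4,5,6,8}; col 1 has {3,6,9}; box has {3,5,7,8,9} → only 2 remains.
D6 = 9: row 6 has {1,2,4,5,6,8}; col 4 has {1,8}; box has {1,3,4,5,6,7,8} → only 9 remains.
H6 = 7: row 6 has {1,2,4,5,6,8,9}; col 8 has {1,3,4,6}; box has {1,4,5,6} → only 7 remains.
J6 = 3: row 6 has {1,2,4,5,6,7,8,9}; col 9 has {1,5,7}; box has {1,4,5,6,7} → only 3 remains.
D7 = 6: row 7 has {3,4}; col 4 has {1,8,9}; box has {2,5,7} → only 6 remains.
F7 = 8: row 7 has {3,4,6}; col 6 has {1,2,4,5,7,9}; box has {2,5,6,7} → only 8 remains.
D8 = 3: row 8 has {2,4,7}; col 4 has {1,6,8,9}; box has {2,5,6,7,8} → only 3 remains.
D9 = 4: row 9 has {1,3,5,6,7}; col 4 has {1,3,6,8,9}; box has {2,3,5,6,7,8} → only 4 remains.
F1 = 3: row 1 has {4,6,9}; col 6 has {1,2,4,5,7,8,9}; box has {1,4,9} → only 3 remains.
F2 = 6: row 2 has {1,3}; col 6 has {1,2,3,4,5,7,8,9}; box has {1,3,4,9} → only 6 remains.
A4 = 4: row 4 has {1,3,5,7,8}; col 1 has {2,3,6,9}; box has {2,3,5,7,8,9} → only 4 remains.
C4 = 6: row 4 has {1,3,4,5,7,8}; col 3 has {3,4,5,9}; box has {2,3,4,5,7,8,9} → only 6 remains.
C5 = 1: row 5 has {3,4,5,6,7,9}; col 3 has {3,4,5,6,9}; box has {2,3,4,5,6,7,8,9} → only 1 remains.
D5 = 2: row 5 has {1,3,4,5,6,7,9}; col 4 has {1,3,4,6,8,9}; box has {1,3,4,5,6,7,8,9} → only 2 remains.
G5 = 8: row 5 has {1,2,3,4,5,6,7,9}; col 7 has {1,4}; box has {1,3,4,5,6,7} → only 8 remains.
C8 = 8: row 8 has {2,3,4,7}; col 3 has {1,3,4,5,6,9}; box has {3,4,6} → only 8 remains.
C9 = 2: row 9 has {1,3,4,5,6,7}; col 3 has {1,3,4,5,6,8,9}; box has {3,4,6,8} → only 2 remains.
G9 = 9: row 9 has {1,2,3,4,5,6,7}; col 7 has {1,4,8}; box has {1,3,4,7} → only 9 remains.
H9 = 8: row 9 has {1,2,3,4,5,6,7,9}; col 8 has {1,3,4,6,7}; box has {1,3,4,7,9} → only 8 remains.
C3 = 7: row 3 has {1,9}; col 3 has {1,2,3,4,5,6,8,9}; box has {3,6,9} → only 7 remains.
G4 = 2: row 4 has {1,3,4,5,6,7,8}; col 7 has {1,4,8,9}; box has {1,3,4,5,6,7,8} → only 2 remains.
J4 = 9: row 4 has {1,2,3,4,5,6,7,8}; col 9 has {1,3,5,7}; box has {1,2,3,4,5,6,7,8} → only 9 remains.
G7 = 5: row 7 has {3,4,6,8}; col 7 has {1,2,4,8,9}; box has {1,3,4,7,8,9} → only 5 remains.
J7 = 2: row 7 has {3,4,5,6,8}; col 9 has {1,3,5,7,9}; box has {1,3,4,5,7,8,9} → only 2 remains.
G8 = 6: row 8 has {2,3,4,7,8}; col 7 has {1,2,4,5,8,9}; box has {1,2,3,4,5,7,8,9} → only 6 remains.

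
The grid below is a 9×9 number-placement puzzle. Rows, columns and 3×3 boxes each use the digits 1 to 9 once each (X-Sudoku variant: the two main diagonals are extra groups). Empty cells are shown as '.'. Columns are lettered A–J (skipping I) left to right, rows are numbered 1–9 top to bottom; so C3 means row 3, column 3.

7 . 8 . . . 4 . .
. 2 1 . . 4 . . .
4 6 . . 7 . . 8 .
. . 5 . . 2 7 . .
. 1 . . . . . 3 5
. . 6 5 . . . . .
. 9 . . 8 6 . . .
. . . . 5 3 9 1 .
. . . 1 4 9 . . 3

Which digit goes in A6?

C3 = 9 (sole candidate).
E5 = 6 (sole candidate).
F6 = 8 (sole candidate).
G7 = 5 (sole candidate).
A9 = 8 (sole candidate).
D4 = 4 (sole candidate).
F5 = 7 (sole candidate).
D5 = 9 (sole candidate).
A5 = 2 (sole candidate).
C5 = 4 (sole candidate).
G5 = 8 (sole candidate).
A8 = 6 (sole candidate).
A2 = 5 (hidden single in row 2).
D2 = 8 (hidden single in row 2).
B1 = 3 (sole candidate).
B4 = 8 (sole candidate).
B6 = 7 (sole candidate).
B8 = 4 (sole candidate).
B9 = 5 (sole candidate).
F3 = 5 (hidden single in row 3).
F1 = 1 (sole candidate).
J1 = 9 (sole candidate).
H2 = 7 (sole candidate).
J2 = 6 (sole candidate).
J4 = 1 (sole candidate).
G6 = 2 (sole candidate).
J6 = 4 (sole candidate).
C7 = 3 (sole candidate).
G9 = 6 (sole candidate).
H9 = 2 (sole candidate).
E1 = 2 (sole candidate).
H1 = 5 (sole candidate).
G2 = 3 (sole candidate).
D3 = 3 (sole candidate).
G3 = 1 (sole candidate).
J3 = 2 (sole candidate).
E4 = 3 (sole candidate).
E6 = 1 (sole candidate).
H6 = 9 (sole candidate).
A7 = 1 (sole candidate).
H7 = 4 (sole candidate).
J7 = 7 (sole candidate).
J8 = 8 (sole candidate).
C9 = 7 (sole candidate).
D1 = 6 (sole candidate).
E2 = 9 (sole candidate).
A4 = 9 (sole candidate).
H4 = 6 (sole candidate).
A6 = 3: row 6 has {1,2,4,5,6,7,8,9}; col 1 has {1,2,4,5,6,7,8,9}; box has {1,2,4,5,6,7,8,9} → only 3 remains.

3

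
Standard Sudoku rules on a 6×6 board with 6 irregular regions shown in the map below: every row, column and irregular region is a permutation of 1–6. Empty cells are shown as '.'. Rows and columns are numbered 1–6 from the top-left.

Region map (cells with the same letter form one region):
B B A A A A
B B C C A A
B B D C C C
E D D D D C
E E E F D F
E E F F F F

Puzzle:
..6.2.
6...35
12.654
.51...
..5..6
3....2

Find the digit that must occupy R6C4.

5

R1C6 = 1 (sole candidate).
R2C2 = 4 (sole candidate).
R2C3 = 2 (sole candidate).
R2C4 = 1 (sole candidate).
R3C3 = 3 (sole candidate).
R4C6 = 3 (sole candidate).
R5C2 = 1 (sole candidate).
R5C5 = 4 (sole candidate).
R6C2 = 6 (sole candidate).
R6C3 = 4 (sole candidate).
R6C4 = 5: row 6 has {2,3,4,6}; col 4 has {1,6}; region has {2,4,6} → only 5 remains.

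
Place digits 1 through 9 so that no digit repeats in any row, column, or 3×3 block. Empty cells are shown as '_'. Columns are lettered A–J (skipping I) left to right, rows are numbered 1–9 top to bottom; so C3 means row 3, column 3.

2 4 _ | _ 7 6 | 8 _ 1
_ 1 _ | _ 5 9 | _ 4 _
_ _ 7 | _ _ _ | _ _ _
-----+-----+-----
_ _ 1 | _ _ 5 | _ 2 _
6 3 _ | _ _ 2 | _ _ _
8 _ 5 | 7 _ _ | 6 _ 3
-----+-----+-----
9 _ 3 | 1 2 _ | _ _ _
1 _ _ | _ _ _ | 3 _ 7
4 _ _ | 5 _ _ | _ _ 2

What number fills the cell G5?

C1 = 9: row 1 has {1,2,4,6,7,8}; col 3 has {1,3,5,7}; box has {1,2,4,7} → only 9 remains.
D1 = 3: row 1 has {1,2,4,6,7,8,9}; col 4 has {1,5,7}; box has {5,6,7,9} → only 3 remains.
H1 = 5: row 1 has {1,2,3,4,6,7,8,9}; col 8 has {2,4}; box has {1,4,8} → only 5 remains.
A2 = 3: row 2 has {1,4,5,9}; col 1 has {1,2,4,6,8,9}; box has {1,2,4,7,9} → only 3 remains.
J2 = 6: row 2 has {1,3,4,5,9}; col 9 has {1,2,3,7}; box has {1,4,5,8} → only 6 remains.
A3 = 5: row 3 has {7}; col 1 has {1,2,3,4,6,8,9}; box has {1,2,3,4,7,9} → only 5 remains.
J3 = 9: row 3 has {5,7}; col 9 has {1,2,3,6,7}; box has {1,4,5,6,8} → only 9 remains.
A4 = 7: row 4 has {1,2,5}; col 1 has {1,2,3,4,5,6,8,9}; box has {1,3,5,6,8} → only 7 remains.
B4 = 9: row 4 has {1,2,5,7}; col 2 has {1,3,4}; box has {1,3,5,6,7,8} → only 9 remains.
G4 = 4: row 4 has {1,2,5,7,9}; col 7 has {3,6,8}; box has {2,3,6} → only 4 remains.
J4 = 8: row 4 has {1,2,4,5,7,9}; col 9 has {1,2,3,6,7,9}; box has {2,3,4,6} → only 8 remains.
C5 = 4: row 5 has {2,3,6}; col 3 has {1,3,5,7,9}; box has {1,3,5,6,7,8,9} → only 4 remains.
J5 = 5: row 5 has {2,3,4,6}; col 9 has {1,2,3,6,7,8,9}; box has {2,3,4,6,8} → only 5 remains.
B6 = 2: row 6 has {3,5,6,7,8}; col 2 has {1,3,4,9}; box has {1,3,4,5,6,7,8,9} → only 2 remains.
G7 = 5: row 7 has {1,2,3,9}; col 7 has {3,4,6,8}; box has {2,3,7} → only 5 remains.
J7 = 4: row 7 has {1,2,3,5,9}; col 9 has {1,2,3,5,6,7,8,9}; box has {2,3,5,7} → only 4 remains.
C2 = 8: row 2 has {1,3,4,5,6,9}; col 3 has {1,3,4,5,7,9}; box has {1,2,3,4,5,7,9} → only 8 remains.
D2 = 2: row 2 has {1,3,4,5,6,8,9}; col 4 has {1,3,5,7}; box has {3,5,6,7,9} → only 2 remains.
G2 = 7: row 2 has {1,2,3,4,5,6,8,9}; col 7 has {3,4,5,6,8}; box has {1,4,5,6,8,9} → only 7 remains.
B3 = 6: row 3 has {5,7,9}; col 2 has {1,2,3,4,9}; box has {1,2,3,4,5,7,8,9} → only 6 remains.
G3 = 2: row 3 has {5,6,7,9}; col 7 has {3,4,5,6,7,8}; box has {1,4,5,6,7,8,9} → only 2 remains.
H3 = 3: row 3 has {2,5,6,7,9}; col 8 has {2,4,5}; box has {1,2,4,5,6,7,8,9} → only 3 remains.
D4 = 6: row 4 has {1,2,4,5,7,8,9}; col 4 has {1,2,3,5,7}; box has {2,5,7} → only 6 remains.
E4 = 3: row 4 has {1,2,4,5,6,7,8,9}; col 5 has {2,5,7}; box has {2,5,6,7} → only 3 remains.
C9 = 6: row 9 has {2,4,5}; col 3 has {1,3,4,5,7,8,9}; box has {1,3,4,9} → only 6 remains.
C8 = 2: row 8 has {1,3,7}; col 3 has {1,3,4,5,6,7,8,9}; box has {1,3,4,6,9} → only 2 remains.
H5 = 7: in row 5, 7 can only go here (every other open cell in that row sees a 7).
H7 = 6: in row 7, 6 can only go here (every other open cell in that row sees a 6).
B8 = 5: in row 8, 5 can only go here (every other open cell in that row sees a 5).
E8 = 6: in row 8, 6 can only go here (every other open cell in that row sees a 6).
F9 = 3: in row 9, 3 can only go here (every other open cell in that row sees a 3).
B9 = 7: in row 9, 7 can only go here (every other open cell in that row sees a 7).
B7 = 8: row 7 has {1,2,3,4,5,6,9}; col 2 has {1,2,3,4,5,6,7,9}; box has {1,2,3,4,5,6,7,9} → only 8 remains.
F7 = 7: row 7 has {1,2,3,4,5,6,8,9}; col 6 has {2,3,5,6,9}; box has {1,2,3,5,6} → only 7 remains.
Singles propagation stalls; G5 is still open with candidates {1,9}.
  Try G5 = 9: this forces D5=8, E5=1, F6=4, H6=1, F8=8, H8=9; then column 4 has no cell left for 9 — contradiction.
So G5 = 1.

1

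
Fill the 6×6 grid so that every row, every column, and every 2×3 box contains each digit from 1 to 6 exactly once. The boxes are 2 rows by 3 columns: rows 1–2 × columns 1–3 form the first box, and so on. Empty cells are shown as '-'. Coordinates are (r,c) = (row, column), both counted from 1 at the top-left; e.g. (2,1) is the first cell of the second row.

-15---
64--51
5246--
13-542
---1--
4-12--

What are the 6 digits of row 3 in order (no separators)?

(2,4) = 3: row 2 has {1,4,5,6}; col 4 has {1,2,5,6}; box has {1,5} → only 3 remains.
(3,6) = 3: row 3 has {2,4,5,6}; col 6 has {1,2}; box has {2,4,5,6} → only 3 remains.
(4,3) = 6: row 4 has {1,2,3,4,5}; col 3 has {1,4,5}; box has {1,2,3,4,5} → only 6 remains.
(1,4) = 4: row 1 has {1,5}; col 4 has {1,2,3,5,6}; box has {1,3,5} → only 4 remains.
(1,6) = 6: row 1 has {1,4,5}; col 6 has {1,2,3}; box has {1,3,4,5} → only 6 remains.
(2,3) = 2: row 2 has {1,3,4,5,6}; col 3 has {1,4,5,6}; box has {1,4,5,6} → only 2 remains.
(3,5) = 1: row 3 has {2,3,4,5,6}; col 5 has {4,5}; box has {2,3,4,5,6} → only 1 remains.

524613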